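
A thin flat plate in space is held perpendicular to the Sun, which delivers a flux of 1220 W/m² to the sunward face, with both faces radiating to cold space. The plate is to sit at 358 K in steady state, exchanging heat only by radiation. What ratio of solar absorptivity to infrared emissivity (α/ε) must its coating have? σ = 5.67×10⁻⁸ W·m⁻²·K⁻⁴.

Balance: αS·A = εσ·2A·T⁴ ⇒ α/ε = 2σT⁴/S.
α/ε = 2·5.67×10⁻⁸·(358)⁴/1220 = 2·5.67×10⁻⁸·1.643×10¹⁰/1220.

α/ε ≈ 1.53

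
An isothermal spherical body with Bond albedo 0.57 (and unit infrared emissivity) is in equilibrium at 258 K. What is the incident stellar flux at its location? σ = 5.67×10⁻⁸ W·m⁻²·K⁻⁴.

(1−a)S·πr² = σ·4πr²·T⁴ ⇒ S = 4σT⁴/(1−a).
S = 4·5.67×10⁻⁸·4.431×10⁹/0.430.

S ≈ 2340 W/m²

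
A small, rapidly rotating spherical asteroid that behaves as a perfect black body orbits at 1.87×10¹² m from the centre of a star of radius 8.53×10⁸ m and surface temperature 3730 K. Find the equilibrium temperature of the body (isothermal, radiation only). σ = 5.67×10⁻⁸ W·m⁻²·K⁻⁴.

The star's surface emits σT_*⁴; at distance d the flux is S = σT_*⁴(R_*/d)².
S = 5.67×10⁻⁸·(3730)⁴·(8.53×10⁸/1.87×10¹²)² = 2.284 W/m².
For an isothermal sphere T⁴ = (1−a)S/(4σ) = 1.007×10⁷ K⁴.

T ≈ 56.3 K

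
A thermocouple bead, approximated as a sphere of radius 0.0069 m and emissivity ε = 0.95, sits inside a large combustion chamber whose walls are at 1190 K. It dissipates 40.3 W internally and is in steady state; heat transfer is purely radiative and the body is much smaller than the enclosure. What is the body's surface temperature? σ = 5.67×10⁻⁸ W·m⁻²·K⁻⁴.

T ≈ 1340 K

For a small grey body in a large enclosure, net radiated power = εσA(T⁴ − T_w⁴).
Steady state: P = εσA(T⁴ − T_w⁴) with A = 4πr² = 5.983×10⁻⁴ m².
T⁴ = P/(εσA) + T_w⁴ = 40.3/(0.95·5.67×10⁻⁸·5.983×10⁻⁴) + (1190)⁴
    = 1.251×10¹² + 2.005×10¹² = 3.256×10¹² K⁴.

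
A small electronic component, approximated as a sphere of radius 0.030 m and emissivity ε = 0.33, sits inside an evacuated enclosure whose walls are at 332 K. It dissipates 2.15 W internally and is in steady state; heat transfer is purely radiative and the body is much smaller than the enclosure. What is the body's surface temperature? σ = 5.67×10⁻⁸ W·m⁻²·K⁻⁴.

T ≈ 386 K

For a small grey body in a large enclosure, net radiated power = εσA(T⁴ − T_w⁴).
Steady state: P = εσA(T⁴ − T_w⁴) with A = 4πr² = 0.01131 m².
T⁴ = P/(εσA) + T_w⁴ = 2.15/(0.33·5.67×10⁻⁸·0.01131) + (332)⁴
    = 1.016×10¹⁰ + 1.215×10¹⁰ = 2.231×10¹⁰ K⁴.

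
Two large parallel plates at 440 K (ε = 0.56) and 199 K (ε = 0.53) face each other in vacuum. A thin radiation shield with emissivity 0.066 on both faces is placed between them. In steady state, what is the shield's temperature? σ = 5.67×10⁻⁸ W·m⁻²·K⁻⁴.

In steady state the net flux on the hot side equals that on the cold side.
σ(T₁⁴−T_s⁴)/D₁ = σ(T_s⁴−T₂⁴)/D₂, with D₁ = 1/ε₁+1/ε_s−1 = 15.94, D₂ = 1/ε_s+1/ε₂−1 = 16.04.
Solve for T_s⁴: T_s⁴ = (D₂·T₁⁴ + D₁·T₂⁴)/(D₁+D₂) = 1.958×10¹⁰ K⁴.

T_s ≈ 374 K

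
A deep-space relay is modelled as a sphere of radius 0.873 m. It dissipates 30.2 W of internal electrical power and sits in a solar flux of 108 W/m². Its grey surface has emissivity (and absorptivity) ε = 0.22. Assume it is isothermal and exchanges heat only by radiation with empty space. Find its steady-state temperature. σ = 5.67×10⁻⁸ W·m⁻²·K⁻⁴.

T ≈ 164 K

At steady state, absorbed solar power + internal power = radiated power.
Absorbed: α·S·A_cross = 0.22·108·2.394 = 56.89 W (cross-section πr²).
Total input = 56.89 + 30.2 = 87.09 W.
Radiated: εσ·A_surf·T⁴ with A_surf = 4πr² = 9.577 m².
T⁴ = 87.09/(0.22·5.67×10⁻⁸·9.577) = 7.290×10⁸ K⁴.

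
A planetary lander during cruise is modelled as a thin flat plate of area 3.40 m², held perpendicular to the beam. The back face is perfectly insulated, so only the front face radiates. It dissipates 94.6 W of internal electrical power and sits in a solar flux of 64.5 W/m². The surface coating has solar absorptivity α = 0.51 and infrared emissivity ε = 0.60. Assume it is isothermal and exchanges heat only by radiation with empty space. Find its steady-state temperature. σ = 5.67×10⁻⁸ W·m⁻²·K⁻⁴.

T ≈ 206 K

At steady state, absorbed solar power + internal power = radiated power.
Absorbed: α·S·A_cross = 0.51·64.5·3.400 = 111.8 W (cross-section A).
Total input = 111.8 + 94.6 = 206.4 W.
Radiated: εσ·A_surf·T⁴ with A_surf = A = 3.400 m².
T⁴ = 206.4/(0.60·5.67×10⁻⁸·3.400) = 1.785×10⁹ K⁴.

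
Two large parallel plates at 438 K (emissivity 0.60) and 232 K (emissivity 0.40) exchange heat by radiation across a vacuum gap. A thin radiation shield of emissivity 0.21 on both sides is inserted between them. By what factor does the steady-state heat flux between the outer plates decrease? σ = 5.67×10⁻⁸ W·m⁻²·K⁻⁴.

factor ≈ 3.69

Without shield: q₀ = σΔ(T⁴)/(1/ε₁+1/ε₂−1) with denominator 3.167.
With shield the two gaps are in series; the resistances add: (1/ε₁+1/ε_s−1)+(1/ε_s+1/ε₂−1) = 5.429+6.262 = 11.69.
Heat-flux ratio q₀/q = 11.69/3.167.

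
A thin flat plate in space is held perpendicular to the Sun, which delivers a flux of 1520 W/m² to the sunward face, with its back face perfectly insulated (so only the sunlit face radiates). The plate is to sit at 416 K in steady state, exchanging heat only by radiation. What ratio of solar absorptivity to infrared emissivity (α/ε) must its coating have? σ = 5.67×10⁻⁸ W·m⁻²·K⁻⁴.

Balance: αS·A = εσ·1A·T⁴ ⇒ α/ε = σT⁴/S.
α/ε = 5.67×10⁻⁸·(416)⁴/1520 = 5.67×10⁻⁸·2.995×10¹⁰/1520.

α/ε ≈ 1.12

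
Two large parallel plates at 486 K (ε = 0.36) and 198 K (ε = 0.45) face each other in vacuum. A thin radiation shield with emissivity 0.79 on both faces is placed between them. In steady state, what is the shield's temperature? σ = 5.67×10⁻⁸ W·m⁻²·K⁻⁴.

T_s ≈ 401 K

In steady state the net flux on the hot side equals that on the cold side.
σ(T₁⁴−T_s⁴)/D₁ = σ(T_s⁴−T₂⁴)/D₂, with D₁ = 1/ε₁+1/ε_s−1 = 3.044, D₂ = 1/ε_s+1/ε₂−1 = 2.488.
Solve for T_s⁴: T_s⁴ = (D₂·T₁⁴ + D₁·T₂⁴)/(D₁+D₂) = 2.594×10¹⁰ K⁴.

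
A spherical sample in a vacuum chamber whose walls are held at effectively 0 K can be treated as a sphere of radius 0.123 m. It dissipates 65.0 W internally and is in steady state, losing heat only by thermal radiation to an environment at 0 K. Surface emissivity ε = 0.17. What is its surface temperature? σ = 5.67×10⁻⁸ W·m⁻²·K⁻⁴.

Steady state: internal power = radiated power, P = εσA T⁴.
Radiating area A = 4πr² = 0.1901 m².
T⁴ = P/(εσA) = 65.0/(0.17·5.67×10⁻⁸·0.1901) = 3.547×10¹⁰ K⁴.
T = (3.547×10¹⁰)^(1/4).

T ≈ 434 K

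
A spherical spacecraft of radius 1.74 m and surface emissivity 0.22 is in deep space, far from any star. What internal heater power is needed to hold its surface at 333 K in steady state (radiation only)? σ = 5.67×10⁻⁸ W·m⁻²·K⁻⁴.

P ≈ 5840 W

P = εσ·4πr²·T⁴.
4πr² = 38.05 m²; T⁴ = 1.230×10¹⁰ K⁴.
P = 0.22·5.67×10⁻⁸·38.05·1.230×10¹⁰.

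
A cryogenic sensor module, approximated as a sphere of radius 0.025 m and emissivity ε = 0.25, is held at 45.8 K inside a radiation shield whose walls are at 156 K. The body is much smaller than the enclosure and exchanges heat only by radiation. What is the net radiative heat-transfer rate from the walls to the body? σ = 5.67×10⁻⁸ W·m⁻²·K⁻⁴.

P_net ≈ 0.0654 W

For a small grey body in a large enclosure: P_net = εσA(T_body⁴ − T_wall⁴).
A = 4πr² = 0.007854 m²; T_body⁴ − T_wall⁴ = 4.400×10⁶ − 5.922×10⁸ = -5.878×10⁸ K⁴.
|P_net| = 0.25·5.67×10⁻⁸·0.007854·5.878×10⁸.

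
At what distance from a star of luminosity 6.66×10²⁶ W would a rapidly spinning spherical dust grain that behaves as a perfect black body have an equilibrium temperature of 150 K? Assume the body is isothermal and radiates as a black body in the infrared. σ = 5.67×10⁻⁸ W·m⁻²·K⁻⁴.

d ≈ 6.79×10¹¹ m

For an isothermal black-emitting sphere, (1−a)S·πr² = σ·4πr²·T⁴ ⇒ S = 4σT⁴/(1−a).
S = 4·5.67×10⁻⁸·(150)⁴/1.00 = 114.8 W/m².
Flux falls as S = L/(4πd²), so d = √(L/(4πS)) = √(6.66×10²⁶/(4π·114.8)).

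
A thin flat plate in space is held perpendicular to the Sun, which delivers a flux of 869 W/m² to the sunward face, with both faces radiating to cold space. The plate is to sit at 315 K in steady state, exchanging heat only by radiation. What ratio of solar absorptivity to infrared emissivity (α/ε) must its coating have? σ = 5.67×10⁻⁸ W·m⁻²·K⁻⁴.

α/ε ≈ 1.28

Balance: αS·A = εσ·2A·T⁴ ⇒ α/ε = 2σT⁴/S.
α/ε = 2·5.67×10⁻⁸·(315)⁴/869 = 2·5.67×10⁻⁸·9.846×10⁹/869.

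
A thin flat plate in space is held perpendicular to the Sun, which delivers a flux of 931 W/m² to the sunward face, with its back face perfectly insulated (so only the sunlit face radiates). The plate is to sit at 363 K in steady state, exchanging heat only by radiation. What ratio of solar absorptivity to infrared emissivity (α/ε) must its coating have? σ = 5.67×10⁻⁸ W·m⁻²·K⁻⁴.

α/ε ≈ 1.06

Balance: αS·A = εσ·1A·T⁴ ⇒ α/ε = σT⁴/S.
α/ε = 5.67×10⁻⁸·(363)⁴/931 = 5.67×10⁻⁸·1.736×10¹⁰/931.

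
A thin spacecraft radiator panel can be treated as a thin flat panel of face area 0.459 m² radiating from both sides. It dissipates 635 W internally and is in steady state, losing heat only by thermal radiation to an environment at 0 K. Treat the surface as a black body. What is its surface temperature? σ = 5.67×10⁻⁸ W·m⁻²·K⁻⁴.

Steady state: internal power = radiated power, P = εσA T⁴.
Radiating area A = 2·0.459 = 0.9180 m².
T⁴ = P/(εσA) = 635/(1.0·5.67×10⁻⁸·0.9180) = 1.220×10¹⁰ K⁴.
T = (1.220×10¹⁰)^(1/4).

T ≈ 332 K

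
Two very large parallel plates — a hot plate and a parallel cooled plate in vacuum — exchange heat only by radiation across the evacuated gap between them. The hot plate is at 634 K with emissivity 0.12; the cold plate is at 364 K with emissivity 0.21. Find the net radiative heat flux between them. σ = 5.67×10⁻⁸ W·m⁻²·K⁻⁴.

For two infinite grey parallel plates, q = σ(T₁⁴ − T₂⁴)/(1/ε₁ + 1/ε₂ − 1).
T₁⁴ − T₂⁴ = 1.616×10¹¹ − 1.756×10¹⁰ = 1.440×10¹¹ K⁴.
1/ε₁ + 1/ε₂ − 1 = 8.333 + 4.762 − 1 = 12.10.
q = 5.67×10⁻⁸ × 1.440×10¹¹ / 12.10.

q ≈ 675 W/m²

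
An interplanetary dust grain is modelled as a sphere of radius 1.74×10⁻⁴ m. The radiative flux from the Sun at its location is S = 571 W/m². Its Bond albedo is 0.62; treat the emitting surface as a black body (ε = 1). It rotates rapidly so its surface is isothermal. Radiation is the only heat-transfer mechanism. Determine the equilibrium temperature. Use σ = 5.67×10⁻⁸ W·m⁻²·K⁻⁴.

T ≈ 176 K

At equilibrium, absorbed power = emitted power.
Absorbing cross-section = πr² = 9.511×10⁻⁸ m²; emitting surface = 4πr² = 3.805×10⁻⁷ m² (ratio 4).
(1−a)S·A_cross = εσ·A_surf·T⁴  ⇒  T⁴ = (1−a)S/(4σ).
T⁴ = 0.380·571/(4·5.67×10⁻⁸) = 9.567×10⁸ K⁴.
T = (9.567×10⁸)^(1/4).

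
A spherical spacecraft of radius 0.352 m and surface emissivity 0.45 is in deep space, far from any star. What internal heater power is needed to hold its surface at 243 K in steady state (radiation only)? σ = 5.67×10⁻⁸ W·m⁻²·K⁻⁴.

P ≈ 139 W

P = εσ·4πr²·T⁴.
4πr² = 1.557 m²; T⁴ = 3.487×10⁹ K⁴.
P = 0.45·5.67×10⁻⁸·1.557·3.487×10⁹.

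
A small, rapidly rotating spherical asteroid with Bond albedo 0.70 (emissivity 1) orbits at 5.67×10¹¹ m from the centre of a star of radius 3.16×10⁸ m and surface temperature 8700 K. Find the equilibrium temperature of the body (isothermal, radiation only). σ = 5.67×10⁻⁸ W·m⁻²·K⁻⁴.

T ≈ 107 K

The star's surface emits σT_*⁴; at distance d the flux is S = σT_*⁴(R_*/d)².
S = 5.67×10⁻⁸·(8700)⁴·(3.16×10⁸/5.67×10¹¹)² = 100.9 W/m².
For an isothermal sphere T⁴ = (1−a)S/(4σ) = 1.335×10⁸ K⁴.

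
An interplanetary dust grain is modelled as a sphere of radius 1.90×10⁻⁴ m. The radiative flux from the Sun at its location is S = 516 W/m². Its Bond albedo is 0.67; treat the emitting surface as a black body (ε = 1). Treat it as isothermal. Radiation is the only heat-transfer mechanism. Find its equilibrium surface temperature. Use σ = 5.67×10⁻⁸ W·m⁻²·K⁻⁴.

T ≈ 166 K

At equilibrium, absorbed power = emitted power.
Absorbing cross-section = πr² = 1.134×10⁻⁷ m²; emitting surface = 4πr² = 4.536×10⁻⁷ m² (ratio 4).
(1−a)S·A_cross = εσ·A_surf·T⁴  ⇒  T⁴ = (1−a)S/(4σ).
T⁴ = 0.330·516/(4·5.67×10⁻⁸) = 7.508×10⁸ K⁴.
T = (7.508×10⁸)^(1/4).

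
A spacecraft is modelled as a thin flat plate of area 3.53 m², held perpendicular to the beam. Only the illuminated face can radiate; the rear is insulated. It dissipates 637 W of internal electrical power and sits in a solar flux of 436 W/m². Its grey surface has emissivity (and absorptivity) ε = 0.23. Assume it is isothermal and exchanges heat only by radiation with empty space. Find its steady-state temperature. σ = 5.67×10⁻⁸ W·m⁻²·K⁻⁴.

T ≈ 383 K

At steady state, absorbed solar power + internal power = radiated power.
Absorbed: α·S·A_cross = 0.23·436·3.530 = 354.0 W (cross-section A).
Total input = 354.0 + 637 = 991.0 W.
Radiated: εσ·A_surf·T⁴ with A_surf = A = 3.530 m².
T⁴ = 991.0/(0.23·5.67×10⁻⁸·3.530) = 2.153×10¹⁰ K⁴.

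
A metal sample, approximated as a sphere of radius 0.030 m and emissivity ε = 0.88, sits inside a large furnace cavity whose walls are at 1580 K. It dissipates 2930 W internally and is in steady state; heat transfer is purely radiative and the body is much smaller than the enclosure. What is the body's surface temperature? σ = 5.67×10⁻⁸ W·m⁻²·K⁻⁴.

For a small grey body in a large enclosure, net radiated power = εσA(T⁴ − T_w⁴).
Steady state: P = εσA(T⁴ − T_w⁴) with A = 4πr² = 0.01131 m².
T⁴ = P/(εσA) + T_w⁴ = 2930/(0.88·5.67×10⁻⁸·0.01131) + (1580)⁴
    = 5.192×10¹² + 6.232×10¹² = 1.142×10¹³ K⁴.

T ≈ 1840 K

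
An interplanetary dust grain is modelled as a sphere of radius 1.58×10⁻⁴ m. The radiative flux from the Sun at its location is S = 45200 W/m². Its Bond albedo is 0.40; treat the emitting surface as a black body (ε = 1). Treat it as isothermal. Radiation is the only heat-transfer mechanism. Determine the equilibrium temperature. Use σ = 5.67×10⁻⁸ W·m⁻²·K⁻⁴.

At equilibrium, absorbed power = emitted power.
Absorbing cross-section = πr² = 7.843×10⁻⁸ m²; emitting surface = 4πr² = 3.137×10⁻⁷ m² (ratio 4).
(1−a)S·A_cross = εσ·A_surf·T⁴  ⇒  T⁴ = (1−a)S/(4σ).
T⁴ = 0.600·45200/(4·5.67×10⁻⁸) = 1.196×10¹¹ K⁴.
T = (1.196×10¹¹)^(1/4).

T ≈ 588 K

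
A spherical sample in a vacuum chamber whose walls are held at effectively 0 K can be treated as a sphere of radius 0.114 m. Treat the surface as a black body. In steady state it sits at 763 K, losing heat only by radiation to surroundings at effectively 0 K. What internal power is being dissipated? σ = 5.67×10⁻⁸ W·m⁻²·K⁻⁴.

P ≈ 3140 W

Steady state: P = εσA T⁴.
A = 4πr² = 0.1633 m²; T⁴ = (763)⁴ = 3.389×10¹¹ K⁴.
P = 1.0 × 5.67×10⁻⁸ × 0.1633 × 3.389×10¹¹.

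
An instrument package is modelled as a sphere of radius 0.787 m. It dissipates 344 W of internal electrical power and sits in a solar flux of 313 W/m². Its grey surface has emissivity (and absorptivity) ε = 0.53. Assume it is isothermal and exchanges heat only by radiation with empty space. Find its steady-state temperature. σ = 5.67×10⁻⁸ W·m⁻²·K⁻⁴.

At steady state, absorbed solar power + internal power = radiated power.
Absorbed: α·S·A_cross = 0.53·313·1.946 = 322.8 W (cross-section πr²).
Total input = 322.8 + 344 = 666.8 W.
Radiated: εσ·A_surf·T⁴ with A_surf = 4πr² = 7.783 m².
T⁴ = 666.8/(0.53·5.67×10⁻⁸·7.783) = 2.851×10⁹ K⁴.

T ≈ 231 K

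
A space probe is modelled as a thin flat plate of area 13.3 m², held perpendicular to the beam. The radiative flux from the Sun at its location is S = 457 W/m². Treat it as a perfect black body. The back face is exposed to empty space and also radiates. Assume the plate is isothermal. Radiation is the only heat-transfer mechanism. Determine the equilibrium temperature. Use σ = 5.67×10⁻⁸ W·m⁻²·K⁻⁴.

At equilibrium, absorbed power = emitted power.
Absorbing cross-section = A = 13.30 m²; emitting surface = 2A = 26.60 m² (ratio 2).
S·A_cross = εσ·A_surf·T⁴  ⇒  T⁴ = S/(2σ).
T⁴ = 1.00·457/(2·5.67×10⁻⁸) = 4.030×10⁹ K⁴.
T = (4.030×10⁹)^(1/4).

T ≈ 252 K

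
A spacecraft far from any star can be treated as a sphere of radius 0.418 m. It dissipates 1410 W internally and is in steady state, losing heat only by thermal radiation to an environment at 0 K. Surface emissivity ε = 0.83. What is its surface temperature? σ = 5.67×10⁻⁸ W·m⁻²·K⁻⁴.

T ≈ 342 K

Steady state: internal power = radiated power, P = εσA T⁴.
Radiating area A = 4πr² = 2.196 m².
T⁴ = P/(εσA) = 1410/(0.83·5.67×10⁻⁸·2.196) = 1.365×10¹⁰ K⁴.
T = (1.365×10¹⁰)^(1/4).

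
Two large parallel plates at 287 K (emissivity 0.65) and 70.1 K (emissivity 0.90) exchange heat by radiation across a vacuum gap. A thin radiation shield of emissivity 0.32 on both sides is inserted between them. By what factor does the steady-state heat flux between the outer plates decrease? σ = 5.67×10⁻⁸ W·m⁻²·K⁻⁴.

Without shield: q₀ = σΔ(T⁴)/(1/ε₁+1/ε₂−1) with denominator 1.650.
With shield the two gaps are in series; the resistances add: (1/ε₁+1/ε_s−1)+(1/ε_s+1/ε₂−1) = 3.663+3.236 = 6.900.
Heat-flux ratio q₀/q = 6.900/1.650.

factor ≈ 4.18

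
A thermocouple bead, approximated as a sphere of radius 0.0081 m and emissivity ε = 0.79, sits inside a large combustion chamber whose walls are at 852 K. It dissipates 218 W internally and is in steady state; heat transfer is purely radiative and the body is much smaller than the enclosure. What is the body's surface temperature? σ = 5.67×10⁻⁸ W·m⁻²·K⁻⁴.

T ≈ 1590 K

For a small grey body in a large enclosure, net radiated power = εσA(T⁴ − T_w⁴).
Steady state: P = εσA(T⁴ − T_w⁴) with A = 4πr² = 8.245×10⁻⁴ m².
T⁴ = P/(εσA) + T_w⁴ = 218/(0.79·5.67×10⁻⁸·8.245×10⁻⁴) + (852)⁴
    = 5.903×10¹² + 5.269×10¹¹ = 6.430×10¹² K⁴.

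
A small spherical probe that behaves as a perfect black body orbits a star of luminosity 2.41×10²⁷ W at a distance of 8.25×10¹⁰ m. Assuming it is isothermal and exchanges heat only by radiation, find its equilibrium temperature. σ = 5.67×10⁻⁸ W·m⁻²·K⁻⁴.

First find the stellar flux at distance d: S = L/(4πd²) = 2.41×10²⁷/(4π·(8.25×10¹⁰)²) = 28180 W/m².
For an isothermal sphere, absorbed (1−a)S·πr² = emitted σ·4πr²·T⁴, so T⁴ = (1−a)S/(4σ).
T⁴ = 1.00·28180/(4·5.67×10⁻⁸) = 1.242×10¹¹ K⁴.

T ≈ 594 K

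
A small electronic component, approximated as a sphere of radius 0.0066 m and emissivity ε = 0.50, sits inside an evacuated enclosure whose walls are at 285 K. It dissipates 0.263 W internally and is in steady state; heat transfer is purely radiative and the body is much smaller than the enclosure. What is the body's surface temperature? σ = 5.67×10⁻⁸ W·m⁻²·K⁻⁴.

T ≈ 392 K

For a small grey body in a large enclosure, net radiated power = εσA(T⁴ − T_w⁴).
Steady state: P = εσA(T⁴ − T_w⁴) with A = 4πr² = 5.474×10⁻⁴ m².
T⁴ = P/(εσA) + T_w⁴ = 0.263/(0.50·5.67×10⁻⁸·5.474×10⁻⁴) + (285)⁴
    = 1.695×10¹⁰ + 6.598×10⁹ = 2.354×10¹⁰ K⁴.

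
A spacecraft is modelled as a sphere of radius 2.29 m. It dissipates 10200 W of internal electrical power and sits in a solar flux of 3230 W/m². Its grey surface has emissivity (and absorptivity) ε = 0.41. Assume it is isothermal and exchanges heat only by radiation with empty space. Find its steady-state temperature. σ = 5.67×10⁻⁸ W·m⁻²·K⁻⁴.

T ≈ 380 K

At steady state, absorbed solar power + internal power = radiated power.
Absorbed: α·S·A_cross = 0.41·3230·16.47 = 21820 W (cross-section πr²).
Total input = 21820 + 10200 = 32020 W.
Radiated: εσ·A_surf·T⁴ with A_surf = 4πr² = 65.90 m².
T⁴ = 32020/(0.41·5.67×10⁻⁸·65.90) = 2.090×10¹⁰ K⁴.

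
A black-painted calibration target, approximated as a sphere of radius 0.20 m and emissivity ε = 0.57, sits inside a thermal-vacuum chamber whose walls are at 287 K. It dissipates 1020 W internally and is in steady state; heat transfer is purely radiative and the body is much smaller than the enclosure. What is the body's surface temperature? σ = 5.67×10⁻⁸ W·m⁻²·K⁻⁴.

For a small grey body in a large enclosure, net radiated power = εσA(T⁴ − T_w⁴).
Steady state: P = εσA(T⁴ − T_w⁴) with A = 4πr² = 0.5027 m².
T⁴ = P/(εσA) + T_w⁴ = 1020/(0.57·5.67×10⁻⁸·0.5027) + (287)⁴
    = 6.279×10¹⁰ + 6.785×10⁹ = 6.957×10¹⁰ K⁴.

T ≈ 514 K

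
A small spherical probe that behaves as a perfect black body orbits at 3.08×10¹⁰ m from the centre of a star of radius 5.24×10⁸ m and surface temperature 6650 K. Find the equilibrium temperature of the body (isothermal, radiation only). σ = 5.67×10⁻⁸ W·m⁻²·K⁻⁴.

T ≈ 613 K

The star's surface emits σT_*⁴; at distance d the flux is S = σT_*⁴(R_*/d)².
S = 5.67×10⁻⁸·(6650)⁴·(5.24×10⁸/3.08×10¹⁰)² = 32090 W/m².
For an isothermal sphere T⁴ = (1−a)S/(4σ) = 1.415×10¹¹ K⁴.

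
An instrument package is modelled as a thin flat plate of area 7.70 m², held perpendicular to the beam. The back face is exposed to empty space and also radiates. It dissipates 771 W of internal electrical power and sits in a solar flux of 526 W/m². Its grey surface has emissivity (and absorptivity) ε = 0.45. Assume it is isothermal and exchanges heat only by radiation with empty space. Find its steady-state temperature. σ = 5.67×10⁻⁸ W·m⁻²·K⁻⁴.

T ≈ 285 K

At steady state, absorbed solar power + internal power = radiated power.
Absorbed: α·S·A_cross = 0.45·526·7.700 = 1823 W (cross-section A).
Total input = 1823 + 771 = 2594 W.
Radiated: εσ·A_surf·T⁴ with A_surf = 2A = 15.40 m².
T⁴ = 2594/(0.45·5.67×10⁻⁸·15.40) = 6.601×10⁹ K⁴.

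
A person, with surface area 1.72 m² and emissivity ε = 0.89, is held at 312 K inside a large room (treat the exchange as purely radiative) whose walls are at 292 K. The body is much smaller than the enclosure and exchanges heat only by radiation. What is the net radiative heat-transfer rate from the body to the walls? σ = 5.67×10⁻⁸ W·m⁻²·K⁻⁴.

For a small grey body in a large enclosure: P_net = εσA(T_body⁴ − T_wall⁴).
A = 1.72 m²; T_body⁴ − T_wall⁴ = 9.476×10⁹ − 7.270×10⁹ = 2.206×10⁹ K⁴.
|P_net| = 0.89·5.67×10⁻⁸·1.720·2.206×10⁹.

P_net ≈ 191 W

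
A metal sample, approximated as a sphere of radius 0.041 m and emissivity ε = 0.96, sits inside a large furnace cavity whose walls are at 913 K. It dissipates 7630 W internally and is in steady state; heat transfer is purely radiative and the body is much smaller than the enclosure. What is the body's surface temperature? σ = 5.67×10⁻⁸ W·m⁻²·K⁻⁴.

For a small grey body in a large enclosure, net radiated power = εσA(T⁴ − T_w⁴).
Steady state: P = εσA(T⁴ − T_w⁴) with A = 4πr² = 0.02112 m².
T⁴ = P/(εσA) + T_w⁴ = 7630/(0.96·5.67×10⁻⁸·0.02112) + (913)⁴
    = 6.636×10¹² + 6.948×10¹¹ = 7.331×10¹² K⁴.

T ≈ 1650 K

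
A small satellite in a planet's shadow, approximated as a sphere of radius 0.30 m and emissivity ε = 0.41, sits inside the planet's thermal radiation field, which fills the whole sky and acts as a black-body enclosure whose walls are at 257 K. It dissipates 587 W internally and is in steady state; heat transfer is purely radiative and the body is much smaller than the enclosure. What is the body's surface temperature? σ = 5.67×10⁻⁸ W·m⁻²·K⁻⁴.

T ≈ 404 K

For a small grey body in a large enclosure, net radiated power = εσA(T⁴ − T_w⁴).
Steady state: P = εσA(T⁴ − T_w⁴) with A = 4πr² = 1.131 m².
T⁴ = P/(εσA) + T_w⁴ = 587/(0.41·5.67×10⁻⁸·1.131) + (257)⁴
    = 2.233×10¹⁰ + 4.362×10⁹ = 2.669×10¹⁰ K⁴.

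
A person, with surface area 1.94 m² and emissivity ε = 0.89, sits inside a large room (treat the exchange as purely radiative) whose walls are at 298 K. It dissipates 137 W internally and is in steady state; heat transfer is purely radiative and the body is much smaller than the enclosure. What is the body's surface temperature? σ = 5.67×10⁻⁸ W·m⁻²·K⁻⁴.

T ≈ 310 K

For a small grey body in a large enclosure, net radiated power = εσA(T⁴ − T_w⁴).
Steady state: P = εσA(T⁴ − T_w⁴) with A = 1.94 m².
T⁴ = P/(εσA) + T_w⁴ = 137/(0.89·5.67×10⁻⁸·1.940) + (298)⁴
    = 1.399×10⁹ + 7.886×10⁹ = 9.286×10⁹ K⁴.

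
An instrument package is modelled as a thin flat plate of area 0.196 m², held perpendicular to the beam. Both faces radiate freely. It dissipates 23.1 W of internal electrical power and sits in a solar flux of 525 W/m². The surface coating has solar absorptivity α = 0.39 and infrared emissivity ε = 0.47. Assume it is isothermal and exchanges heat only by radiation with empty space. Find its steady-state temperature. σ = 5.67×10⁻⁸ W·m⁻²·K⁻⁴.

At steady state, absorbed solar power + internal power = radiated power.
Absorbed: α·S·A_cross = 0.39·525·0.1960 = 40.13 W (cross-section A).
Total input = 40.13 + 23.1 = 63.23 W.
Radiated: εσ·A_surf·T⁴ with A_surf = 2A = 0.3920 m².
T⁴ = 63.23/(0.47·5.67×10⁻⁸·0.3920) = 6.053×10⁹ K⁴.

T ≈ 279 K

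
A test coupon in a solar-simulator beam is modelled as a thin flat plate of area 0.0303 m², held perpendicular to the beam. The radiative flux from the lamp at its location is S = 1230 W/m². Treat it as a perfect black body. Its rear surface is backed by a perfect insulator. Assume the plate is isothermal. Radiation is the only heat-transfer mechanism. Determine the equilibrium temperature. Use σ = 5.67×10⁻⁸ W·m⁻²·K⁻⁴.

At equilibrium, absorbed power = emitted power.
Absorbing cross-section = A = 0.03030 m²; emitting surface = A = 0.03030 m² (ratio 1).
S·A_cross = εσ·A_surf·T⁴  ⇒  T⁴ = S/(1σ).
T⁴ = 1.00·1230/(1·5.67×10⁻⁸) = 2.169×10¹⁰ K⁴.
T = (2.169×10¹⁰)^(1/4).

T ≈ 384 K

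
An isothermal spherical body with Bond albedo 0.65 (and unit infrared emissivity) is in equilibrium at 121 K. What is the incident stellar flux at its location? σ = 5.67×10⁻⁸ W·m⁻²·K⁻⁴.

S ≈ 139 W/m²

(1−a)S·πr² = σ·4πr²·T⁴ ⇒ S = 4σT⁴/(1−a).
S = 4·5.67×10⁻⁸·2.144×10⁸/0.350.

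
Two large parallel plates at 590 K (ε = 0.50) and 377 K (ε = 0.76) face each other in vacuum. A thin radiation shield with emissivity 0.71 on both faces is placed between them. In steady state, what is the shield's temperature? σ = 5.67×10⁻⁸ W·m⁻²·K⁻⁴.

T_s ≈ 500 K

In steady state the net flux on the hot side equals that on the cold side.
σ(T₁⁴−T_s⁴)/D₁ = σ(T_s⁴−T₂⁴)/D₂, with D₁ = 1/ε₁+1/ε_s−1 = 2.408, D₂ = 1/ε_s+1/ε₂−1 = 1.724.
Solve for T_s⁴: T_s⁴ = (D₂·T₁⁴ + D₁·T₂⁴)/(D₁+D₂) = 6.233×10¹⁰ K⁴.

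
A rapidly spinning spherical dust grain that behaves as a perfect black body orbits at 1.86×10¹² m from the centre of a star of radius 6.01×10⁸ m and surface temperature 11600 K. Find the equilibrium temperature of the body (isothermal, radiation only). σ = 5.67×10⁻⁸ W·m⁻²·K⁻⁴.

The star's surface emits σT_*⁴; at distance d the flux is S = σT_*⁴(R_*/d)².
S = 5.67×10⁻⁸·(11600)⁴·(6.01×10⁸/1.86×10¹²)² = 107.2 W/m².
For an isothermal sphere T⁴ = (1−a)S/(4σ) = 4.726×10⁸ K⁴.

T ≈ 147 K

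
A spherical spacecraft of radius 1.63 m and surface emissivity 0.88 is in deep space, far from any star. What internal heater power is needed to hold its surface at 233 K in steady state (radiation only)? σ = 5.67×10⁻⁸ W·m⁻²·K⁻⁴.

P = εσ·4πr²·T⁴.
4πr² = 33.39 m²; T⁴ = 2.947×10⁹ K⁴.
P = 0.88·5.67×10⁻⁸·33.39·2.947×10⁹.

P ≈ 4910 W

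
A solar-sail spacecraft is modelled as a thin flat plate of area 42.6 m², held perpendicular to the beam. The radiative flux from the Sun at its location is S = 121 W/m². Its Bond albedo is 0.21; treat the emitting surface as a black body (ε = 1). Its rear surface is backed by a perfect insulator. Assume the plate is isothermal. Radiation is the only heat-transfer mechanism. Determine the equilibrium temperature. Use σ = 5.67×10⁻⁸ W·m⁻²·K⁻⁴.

T ≈ 203 K

At equilibrium, absorbed power = emitted power.
Absorbing cross-section = A = 42.60 m²; emitting surface = A = 42.60 m² (ratio 1).
(1−a)S·A_cross = εσ·A_surf·T⁴  ⇒  T⁴ = (1−a)S/(1σ).
T⁴ = 0.790·121/(1·5.67×10⁻⁸) = 1.686×10⁹ K⁴.
T = (1.686×10⁹)^(1/4).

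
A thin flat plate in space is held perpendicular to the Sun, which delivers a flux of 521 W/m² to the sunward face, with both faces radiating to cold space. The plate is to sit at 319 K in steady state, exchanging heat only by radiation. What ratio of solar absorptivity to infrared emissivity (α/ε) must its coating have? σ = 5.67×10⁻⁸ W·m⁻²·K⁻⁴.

α/ε ≈ 2.25

Balance: αS·A = εσ·2A·T⁴ ⇒ α/ε = 2σT⁴/S.
α/ε = 2·5.67×10⁻⁸·(319)⁴/521 = 2·5.67×10⁻⁸·1.036×10¹⁰/521.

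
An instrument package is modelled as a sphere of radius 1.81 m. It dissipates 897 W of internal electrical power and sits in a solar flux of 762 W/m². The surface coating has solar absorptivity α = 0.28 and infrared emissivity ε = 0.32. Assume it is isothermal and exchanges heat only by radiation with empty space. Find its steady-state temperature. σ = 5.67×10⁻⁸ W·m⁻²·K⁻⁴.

At steady state, absorbed solar power + internal power = radiated power.
Absorbed: α·S·A_cross = 0.28·762·10.29 = 2196 W (cross-section πr²).
Total input = 2196 + 897 = 3093 W.
Radiated: εσ·A_surf·T⁴ with A_surf = 4πr² = 41.17 m².
T⁴ = 3093/(0.32·5.67×10⁻⁸·41.17) = 4.141×10⁹ K⁴.

T ≈ 254 K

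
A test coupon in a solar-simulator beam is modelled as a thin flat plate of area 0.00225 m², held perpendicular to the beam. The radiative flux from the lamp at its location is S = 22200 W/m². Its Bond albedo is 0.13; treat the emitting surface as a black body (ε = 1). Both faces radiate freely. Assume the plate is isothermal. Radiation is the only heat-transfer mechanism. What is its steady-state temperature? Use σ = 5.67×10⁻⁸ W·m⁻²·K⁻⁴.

T ≈ 642 K

At equilibrium, absorbed power = emitted power.
Absorbing cross-section = A = 0.002250 m²; emitting surface = 2A = 0.004500 m² (ratio 2).
(1−a)S·A_cross = εσ·A_surf·T⁴  ⇒  T⁴ = (1−a)S/(2σ).
T⁴ = 0.870·22200/(2·5.67×10⁻⁸) = 1.703×10¹¹ K⁴.
T = (1.703×10¹¹)^(1/4).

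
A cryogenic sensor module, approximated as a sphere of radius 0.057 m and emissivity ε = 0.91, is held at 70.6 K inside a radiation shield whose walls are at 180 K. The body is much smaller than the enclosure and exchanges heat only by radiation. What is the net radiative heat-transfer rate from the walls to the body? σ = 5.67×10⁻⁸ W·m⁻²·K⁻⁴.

P_net ≈ 2.16 W

For a small grey body in a large enclosure: P_net = εσA(T_body⁴ − T_wall⁴).
A = 4πr² = 0.04083 m²; T_body⁴ − T_wall⁴ = 2.484×10⁷ − 1.050×10⁹ = -1.025×10⁹ K⁴.
|P_net| = 0.91·5.67×10⁻⁸·0.04083·1.025×10⁹.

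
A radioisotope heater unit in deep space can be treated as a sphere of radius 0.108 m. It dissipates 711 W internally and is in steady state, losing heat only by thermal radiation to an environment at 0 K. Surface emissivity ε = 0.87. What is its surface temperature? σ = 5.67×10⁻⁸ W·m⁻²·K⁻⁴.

Steady state: internal power = radiated power, P = εσA T⁴.
Radiating area A = 4πr² = 0.1466 m².
T⁴ = P/(εσA) = 711/(0.87·5.67×10⁻⁸·0.1466) = 9.834×10¹⁰ K⁴.
T = (9.834×10¹⁰)^(1/4).

T ≈ 560 K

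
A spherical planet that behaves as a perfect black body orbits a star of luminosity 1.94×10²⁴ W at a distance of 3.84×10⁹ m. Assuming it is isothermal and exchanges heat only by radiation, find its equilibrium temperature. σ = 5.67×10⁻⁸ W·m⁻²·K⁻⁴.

T ≈ 464 K

First find the stellar flux at distance d: S = L/(4πd²) = 1.94×10²⁴/(4π·(3.84×10⁹)²) = 10470 W/m².
For an isothermal sphere, absorbed (1−a)S·πr² = emitted σ·4πr²·T⁴, so T⁴ = (1−a)S/(4σ).
T⁴ = 1.00·10470/(4·5.67×10⁻⁸) = 4.616×10¹⁰ K⁴.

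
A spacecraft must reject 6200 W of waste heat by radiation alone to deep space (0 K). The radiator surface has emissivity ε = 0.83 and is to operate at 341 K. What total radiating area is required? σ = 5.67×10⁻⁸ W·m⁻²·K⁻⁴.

A ≈ 9.74 m²

P = εσA T⁴ ⇒ A = P/(εσT⁴).
T⁴ = 1.352×10¹⁰ K⁴.
A = 6200/(0.83 × 5.67×10⁻⁸ × 1.352×10¹⁰).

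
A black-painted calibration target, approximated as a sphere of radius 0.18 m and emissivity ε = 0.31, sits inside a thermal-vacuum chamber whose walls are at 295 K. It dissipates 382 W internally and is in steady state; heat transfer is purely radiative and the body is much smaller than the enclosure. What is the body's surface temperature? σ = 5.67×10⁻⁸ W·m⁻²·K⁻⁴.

For a small grey body in a large enclosure, net radiated power = εσA(T⁴ − T_w⁴).
Steady state: P = εσA(T⁴ − T_w⁴) with A = 4πr² = 0.4072 m².
T⁴ = P/(εσA) + T_w⁴ = 382/(0.31·5.67×10⁻⁸·0.4072) + (295)⁴
    = 5.338×10¹⁰ + 7.573×10⁹ = 6.095×10¹⁰ K⁴.

T ≈ 497 K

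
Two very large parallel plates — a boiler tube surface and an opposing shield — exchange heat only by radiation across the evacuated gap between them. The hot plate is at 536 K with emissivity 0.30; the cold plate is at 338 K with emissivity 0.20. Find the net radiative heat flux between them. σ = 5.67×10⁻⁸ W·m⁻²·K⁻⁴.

For two infinite grey parallel plates, q = σ(T₁⁴ − T₂⁴)/(1/ε₁ + 1/ε₂ − 1).
T₁⁴ − T₂⁴ = 8.254×10¹⁰ − 1.305×10¹⁰ = 6.949×10¹⁰ K⁴.
1/ε₁ + 1/ε₂ − 1 = 3.333 + 5.000 − 1 = 7.333.
q = 5.67×10⁻⁸ × 6.949×10¹⁰ / 7.333.

q ≈ 537 W/m²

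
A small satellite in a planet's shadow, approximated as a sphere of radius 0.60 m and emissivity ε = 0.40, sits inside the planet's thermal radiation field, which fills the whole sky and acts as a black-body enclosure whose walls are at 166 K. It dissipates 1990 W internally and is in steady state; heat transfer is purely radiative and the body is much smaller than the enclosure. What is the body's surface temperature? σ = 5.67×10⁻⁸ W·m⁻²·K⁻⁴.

For a small grey body in a large enclosure, net radiated power = εσA(T⁴ − T_w⁴).
Steady state: P = εσA(T⁴ − T_w⁴) with A = 4πr² = 4.524 m².
T⁴ = P/(εσA) + T_w⁴ = 1990/(0.40·5.67×10⁻⁸·4.524) + (166)⁴
    = 1.940×10¹⁰ + 7.593×10⁸ = 2.015×10¹⁰ K⁴.

T ≈ 377 K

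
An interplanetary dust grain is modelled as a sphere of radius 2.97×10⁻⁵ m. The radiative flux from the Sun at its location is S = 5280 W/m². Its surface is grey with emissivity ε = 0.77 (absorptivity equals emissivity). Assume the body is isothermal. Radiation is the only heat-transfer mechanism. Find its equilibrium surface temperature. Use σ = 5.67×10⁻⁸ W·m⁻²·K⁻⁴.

At equilibrium, absorbed power = emitted power.
Absorbing cross-section = πr² = 2.771×10⁻⁹ m²; emitting surface = 4πr² = 1.108×10⁻⁸ m² (ratio 4).
εS·A_cross = εσ·A_surf·T⁴  ⇒  T⁴ = S/(4σ)   (ε cancels).
T⁴ = 5280/(4·5.67×10⁻⁸) = 2.328×10¹⁰ K⁴.
T = (2.328×10¹⁰)^(1/4).

T ≈ 391 K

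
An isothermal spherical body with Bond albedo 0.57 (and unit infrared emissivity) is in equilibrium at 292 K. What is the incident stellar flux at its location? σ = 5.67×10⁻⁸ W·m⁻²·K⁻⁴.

(1−a)S·πr² = σ·4πr²·T⁴ ⇒ S = 4σT⁴/(1−a).
S = 4·5.67×10⁻⁸·7.270×10⁹/0.430.

S ≈ 3830 W/m²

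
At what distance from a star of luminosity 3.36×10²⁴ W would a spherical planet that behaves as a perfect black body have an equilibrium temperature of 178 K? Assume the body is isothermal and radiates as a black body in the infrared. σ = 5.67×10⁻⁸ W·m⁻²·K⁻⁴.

d ≈ 3.43×10¹⁰ m

For an isothermal black-emitting sphere, (1−a)S·πr² = σ·4πr²·T⁴ ⇒ S = 4σT⁴/(1−a).
S = 4·5.67×10⁻⁸·(178)⁴/1.00 = 227.7 W/m².
Flux falls as S = L/(4πd²), so d = √(L/(4πS)) = √(3.36×10²⁴/(4π·227.7)).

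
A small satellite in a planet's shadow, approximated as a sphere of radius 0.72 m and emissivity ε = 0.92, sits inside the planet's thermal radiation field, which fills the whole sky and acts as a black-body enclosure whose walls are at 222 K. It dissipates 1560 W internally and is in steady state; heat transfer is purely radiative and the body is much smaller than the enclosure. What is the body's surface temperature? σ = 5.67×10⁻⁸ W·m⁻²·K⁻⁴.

For a small grey body in a large enclosure, net radiated power = εσA(T⁴ − T_w⁴).
Steady state: P = εσA(T⁴ − T_w⁴) with A = 4πr² = 6.514 m².
T⁴ = P/(εσA) + T_w⁴ = 1560/(0.92·5.67×10⁻⁸·6.514) + (222)⁴
    = 4.591×10⁹ + 2.429×10⁹ = 7.020×10⁹ K⁴.

T ≈ 289 K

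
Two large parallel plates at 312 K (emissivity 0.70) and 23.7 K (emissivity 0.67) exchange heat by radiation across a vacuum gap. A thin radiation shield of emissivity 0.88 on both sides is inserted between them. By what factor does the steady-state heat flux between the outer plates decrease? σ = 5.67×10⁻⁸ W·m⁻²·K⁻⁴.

factor ≈ 1.66

Without shield: q₀ = σΔ(T⁴)/(1/ε₁+1/ε₂−1) with denominator 1.921.
With shield the two gaps are in series; the resistances add: (1/ε₁+1/ε_s−1)+(1/ε_s+1/ε₂−1) = 1.565+1.629 = 3.194.
Heat-flux ratio q₀/q = 3.194/1.921.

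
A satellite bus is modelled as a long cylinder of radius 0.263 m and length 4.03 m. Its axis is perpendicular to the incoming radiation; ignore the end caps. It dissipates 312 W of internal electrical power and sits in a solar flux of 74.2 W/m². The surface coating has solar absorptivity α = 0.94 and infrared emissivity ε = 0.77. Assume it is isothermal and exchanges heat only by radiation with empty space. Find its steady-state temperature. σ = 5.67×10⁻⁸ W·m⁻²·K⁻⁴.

At steady state, absorbed solar power + internal power = radiated power.
Absorbed: α·S·A_cross = 0.94·74.2·2.120 = 147.9 W (cross-section 2rL).
Total input = 147.9 + 312 = 459.9 W.
Radiated: εσ·A_surf·T⁴ with A_surf = 2πrL = 6.659 m².
T⁴ = 459.9/(0.77·5.67×10⁻⁸·6.659) = 1.582×10⁹ K⁴.

T ≈ 199 K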